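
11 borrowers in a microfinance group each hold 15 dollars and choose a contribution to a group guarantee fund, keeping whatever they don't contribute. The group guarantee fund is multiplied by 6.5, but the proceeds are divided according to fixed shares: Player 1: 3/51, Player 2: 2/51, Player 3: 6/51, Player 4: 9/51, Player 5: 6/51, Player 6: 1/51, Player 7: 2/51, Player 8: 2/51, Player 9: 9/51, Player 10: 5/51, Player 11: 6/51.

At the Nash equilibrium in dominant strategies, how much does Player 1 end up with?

26.47 dollars

Player j's private return per contributed unit is 6.5 × (j's share). Contributing is weakly dominant for j when that share is at least 1/6.5 = 0.1538, and contributing 0 is dominant otherwise.
The shares above 0.1538 belong to Player 4 and Player 9, contributing 15 each; the remaining 9 contribute 0. Total contributed: 30.
Player 1 keeps 15 and receives 6.5 × 30 × 3/51 = 11.47 from the group guarantee fund, for a payoff of 26.47.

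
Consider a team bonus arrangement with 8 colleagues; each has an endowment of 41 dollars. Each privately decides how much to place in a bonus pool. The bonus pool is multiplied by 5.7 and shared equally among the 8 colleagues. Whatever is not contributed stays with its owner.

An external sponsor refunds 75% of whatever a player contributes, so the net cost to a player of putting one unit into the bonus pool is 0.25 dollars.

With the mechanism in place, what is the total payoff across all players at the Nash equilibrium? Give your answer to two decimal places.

With the mechanism, a contributed unit returns (5.7/8) / 0.25 = 2.8500 per unit of net cost to the contributor — now above 1 — so contributing fully is weakly dominant for every player.
So the Nash equilibrium is full contribution by all 8; the group earns 8 × (41 × 0.75 + 5.7 × 41) = 2115.60.

2115.60 dollars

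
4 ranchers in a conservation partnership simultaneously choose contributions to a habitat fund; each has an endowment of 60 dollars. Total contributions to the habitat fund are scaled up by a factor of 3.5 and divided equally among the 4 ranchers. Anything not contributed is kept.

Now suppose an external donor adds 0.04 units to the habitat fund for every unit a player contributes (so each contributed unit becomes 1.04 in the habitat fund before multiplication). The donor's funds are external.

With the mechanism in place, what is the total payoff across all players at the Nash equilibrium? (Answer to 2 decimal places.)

The effective private return is 3.5 × 1.04 / 4 = 0.9100, which is still under 1, so the mechanism doesn't change anyone's dominant strategy: zero contribution.
Everyone keeps their endowment and the group total is 4 × 60 = 240.

240.00 dollars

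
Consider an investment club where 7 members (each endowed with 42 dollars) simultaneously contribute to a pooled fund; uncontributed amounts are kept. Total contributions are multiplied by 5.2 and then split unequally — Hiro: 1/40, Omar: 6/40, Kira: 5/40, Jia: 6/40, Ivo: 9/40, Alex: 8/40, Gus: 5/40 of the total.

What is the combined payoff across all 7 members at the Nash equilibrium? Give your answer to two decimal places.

Player j's private return per contributed unit is 5.2 × (j's share). Contributing is weakly dominant for j when that share is at least 1/5.2 = 0.1923, and contributing 0 is dominant otherwise.
Ivo and Alex clear that bar, contributing 42 each; the remaining 5 contribute 0. Total contributed: 84.
The pooled fund pays out 5.2 × 84 = 436.80 in total (split across the unequal shares, but the aggregate is all that matters for the group sum).
The 5 free-riders keep 42 each, adding 210. Group total = 210 + 436.80 = 646.80.

646.80 dollars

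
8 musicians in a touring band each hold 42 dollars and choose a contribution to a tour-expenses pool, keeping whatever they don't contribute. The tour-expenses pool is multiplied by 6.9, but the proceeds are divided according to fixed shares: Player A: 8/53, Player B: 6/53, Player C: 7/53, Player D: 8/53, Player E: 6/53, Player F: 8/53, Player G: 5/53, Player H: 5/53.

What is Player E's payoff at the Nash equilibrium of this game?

140.42 dollars

A player with share s gets back 6.9·s per unit contributed, so full contribution is dominant for anyone with s > 1/6.9 = 0.1449 and zero contribution is dominant for anyone below.
Player A, Player D and Player F are above the threshold, contributing 42 each; the remaining 5 contribute 0. Total contributed: 126.
Player E keeps 42 and receives 6.9 × 126 × 6/53 = 98.42 from the tour-expenses pool, for a payoff of 140.42.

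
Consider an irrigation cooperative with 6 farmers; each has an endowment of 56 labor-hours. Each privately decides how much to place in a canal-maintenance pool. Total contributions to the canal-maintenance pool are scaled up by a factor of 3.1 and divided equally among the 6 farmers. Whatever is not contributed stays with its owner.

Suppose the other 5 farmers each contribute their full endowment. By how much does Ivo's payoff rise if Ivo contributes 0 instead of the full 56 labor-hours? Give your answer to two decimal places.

Switching from a contribution of 56 to 0 lets Ivo keep an extra 56 labor-hours, but lowers the canal-maintenance pool by 56, which costs Ivo their own share of that drop: 3.1/6 × 56 = 28.93.
Net gain = 56 − 28.93 = 27.07. The private return per contributed unit (0.5167) is below 1, so free-riding is indeed the best response regardless of what the others do.

27.07 labor-hours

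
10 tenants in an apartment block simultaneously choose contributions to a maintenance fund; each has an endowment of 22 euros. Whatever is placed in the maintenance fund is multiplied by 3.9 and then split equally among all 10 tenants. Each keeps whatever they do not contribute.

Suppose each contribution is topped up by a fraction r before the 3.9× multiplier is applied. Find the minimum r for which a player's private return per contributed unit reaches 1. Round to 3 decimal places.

1.564

With matching at rate r, one contributed unit becomes (1 + r) in the maintenance fund and returns 3.9 × (1 + r) / 10 to the contributor.
Setting this equal to 1: 1 + r = 10/3.9 = 2.5641.
So the minimum matching rate is r = 2.5641 − 1 = 1.564.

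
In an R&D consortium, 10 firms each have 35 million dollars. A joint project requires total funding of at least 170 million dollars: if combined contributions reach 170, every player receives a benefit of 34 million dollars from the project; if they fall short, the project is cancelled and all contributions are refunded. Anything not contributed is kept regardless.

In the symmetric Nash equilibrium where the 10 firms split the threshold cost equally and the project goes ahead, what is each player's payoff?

Equal share of the threshold: 170/10 = 17.
At this profile no one gains by cutting their contribution: any cut drops the total below 170, the project is cancelled, contributions are refunded, and the deviator ends with 35, which is less than 35 − 17 + 34 = 52. Contributing more than 17 just wastes the excess. So contributing exactly 17 is a best response.
Each player's payoff: 35 − 17 + 34 = 52.

52 million dollars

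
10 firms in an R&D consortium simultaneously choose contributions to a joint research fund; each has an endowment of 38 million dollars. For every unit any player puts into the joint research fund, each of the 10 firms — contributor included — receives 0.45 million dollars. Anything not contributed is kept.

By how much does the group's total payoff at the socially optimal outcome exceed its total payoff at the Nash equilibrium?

The private return per contributed unit is 0.45 < 1, so contributing 0 is dominant for every player. At the Nash equilibrium everyone keeps their 38, and the group total is 10 × 38 = 380.
Each contributed unit returns 4.500 to the group as a whole (0.45 to each of 10 players), which exceeds 1, so the social optimum is full contribution: group total = 4.500 × 380 = 1710.00.
Efficiency loss = 1710.00 − 380 = 1330.00.

1330.00 million dollars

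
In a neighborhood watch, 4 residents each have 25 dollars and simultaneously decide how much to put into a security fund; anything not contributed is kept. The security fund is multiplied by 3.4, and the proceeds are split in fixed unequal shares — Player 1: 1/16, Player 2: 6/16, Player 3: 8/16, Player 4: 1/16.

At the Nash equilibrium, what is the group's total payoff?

220.00 dollars

Each unit j contributes comes back to j as 3.4 × (j's share), so j prefers to contribute only if that share exceeds 1/3.4 = 0.2941; otherwise keeping the unit dominates.
Player 2 and Player 3 clear that bar, contributing 25 each; the remaining 2 contribute 0. Total contributed: 50.
The security fund pays out 3.4 × 50 = 170.00 in total (split across the unequal shares, but the aggregate is all that matters for the group sum).
The 2 free-riders keep 25 each, adding 50. Group total = 50 + 170.00 = 220.00.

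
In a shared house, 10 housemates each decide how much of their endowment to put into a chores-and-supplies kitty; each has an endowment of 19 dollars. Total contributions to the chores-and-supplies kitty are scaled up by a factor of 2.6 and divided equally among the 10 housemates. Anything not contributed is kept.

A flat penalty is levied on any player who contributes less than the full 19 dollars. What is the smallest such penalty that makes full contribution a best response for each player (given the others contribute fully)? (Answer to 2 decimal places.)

14.06 dollars

Given the others contribute fully, the best deviation is to contribute 0 (any partial contribution still incurs the fine and gives up units whose private return 0.2600 is below 1).
Deviating from 19 to 0 saves 19 dollars but forfeits the deviator's share of the drop in the chores-and-supplies kitty: 2.6/10 × 19 = 4.94.
So the deviation gain is 19 − 4.94 = 14.06, and the fine must be at least 14.06 dollars to wipe it out.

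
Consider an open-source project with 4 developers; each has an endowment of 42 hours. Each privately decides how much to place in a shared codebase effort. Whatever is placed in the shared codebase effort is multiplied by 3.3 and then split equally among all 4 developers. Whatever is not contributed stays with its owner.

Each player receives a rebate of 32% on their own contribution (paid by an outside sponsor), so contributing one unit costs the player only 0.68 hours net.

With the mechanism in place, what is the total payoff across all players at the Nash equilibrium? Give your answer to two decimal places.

The effective private return per unit is now (3.3/4) / 0.68 = 1.2132 > 1, so every player's dominant strategy flips to full contribution.
At the Nash equilibrium everyone contributes 42. Group total payoff = 4 × (42 × 0.32 + 3.3 × 42) = 608.16.

608.16 hours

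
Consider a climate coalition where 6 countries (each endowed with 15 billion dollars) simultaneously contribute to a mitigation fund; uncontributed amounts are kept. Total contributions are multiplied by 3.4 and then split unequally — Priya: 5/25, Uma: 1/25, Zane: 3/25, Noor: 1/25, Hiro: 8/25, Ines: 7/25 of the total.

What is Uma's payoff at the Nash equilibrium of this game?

Player j's private return per contributed unit is 3.4 × (j's share). Contributing is weakly dominant for j when that share is at least 1/3.4 = 0.2941, and contributing 0 is dominant otherwise.
Only Hiro (8/25) clears that bar, contributing 15; the remaining 5 contribute 0. Total contributed: 15.
Uma keeps 15 and receives 3.4 × 15 × 1/25 = 2.04 from the mitigation fund, for a payoff of 17.04.

17.04 billion dollars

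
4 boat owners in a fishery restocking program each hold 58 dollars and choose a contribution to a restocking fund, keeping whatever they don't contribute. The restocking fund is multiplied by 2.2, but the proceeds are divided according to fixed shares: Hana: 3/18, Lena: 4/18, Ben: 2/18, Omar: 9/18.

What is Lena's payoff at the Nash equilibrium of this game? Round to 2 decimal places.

For player j, contributing a unit is worthwhile iff 2.2 × (j's share) ≥ 1, i.e. iff j's share is at least 0.4545.
The only share above 0.4545 is Omar's 9/18, contributing 58; the remaining 3 contribute 0. Total contributed: 58.
Lena keeps 58 and receives 2.2 × 58 × 4/18 = 28.36 from the restocking fund, for a payoff of 86.36.

86.36 dollars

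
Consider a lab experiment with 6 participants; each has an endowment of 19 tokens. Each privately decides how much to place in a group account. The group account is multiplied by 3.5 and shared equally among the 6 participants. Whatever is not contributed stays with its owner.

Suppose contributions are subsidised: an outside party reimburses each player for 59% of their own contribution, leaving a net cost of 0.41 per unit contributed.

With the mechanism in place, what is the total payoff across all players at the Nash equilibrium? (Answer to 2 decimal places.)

466.26 tokens

Under the mechanism each unit contributed yields (3.5/6) / 0.41 = 1.4228 back to its contributor per unit of net cost, which exceeds 1, making full contribution the dominant choice for everyone.
At the Nash equilibrium everyone contributes 19. Group total payoff = 6 × (19 × 0.59 + 3.5 × 19) = 466.26.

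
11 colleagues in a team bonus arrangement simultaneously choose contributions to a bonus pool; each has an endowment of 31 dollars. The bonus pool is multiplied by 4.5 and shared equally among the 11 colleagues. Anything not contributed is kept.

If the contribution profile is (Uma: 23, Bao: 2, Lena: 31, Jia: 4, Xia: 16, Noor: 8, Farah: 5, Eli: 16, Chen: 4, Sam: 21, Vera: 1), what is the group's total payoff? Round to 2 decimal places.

Total contributed: 23 + 2 + 31 + 4 + 16 + 8 + 5 + 16 + 4 + 21 + 1 = 131; total kept: 11 × 31 − 131 = 210.
The bonus pool pays out 4.5 × 131 = 589.50 in aggregate.
Group total = 210 + 589.50 = 799.50.

799.50 dollars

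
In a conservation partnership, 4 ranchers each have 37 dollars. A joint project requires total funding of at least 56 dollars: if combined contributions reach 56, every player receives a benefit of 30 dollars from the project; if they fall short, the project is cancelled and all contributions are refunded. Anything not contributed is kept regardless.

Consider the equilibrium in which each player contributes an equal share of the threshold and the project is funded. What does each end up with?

Equal share of the threshold: 56/4 = 14.
At this profile no one gains by cutting their contribution: any cut drops the total below 56, the project is cancelled, contributions are refunded, and the deviator ends with 37, which is less than 37 − 14 + 30 = 53. Contributing more than 14 just wastes the excess. So contributing exactly 14 is a best response.
Each player's payoff: 37 − 14 + 30 = 53.

53 dollars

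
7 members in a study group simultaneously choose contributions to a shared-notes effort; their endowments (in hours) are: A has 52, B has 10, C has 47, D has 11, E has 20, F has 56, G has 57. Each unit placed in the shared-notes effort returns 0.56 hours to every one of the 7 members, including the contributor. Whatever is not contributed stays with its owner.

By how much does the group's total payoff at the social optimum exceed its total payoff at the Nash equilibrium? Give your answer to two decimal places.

The private return per contributed unit is 0.56 < 1 for everyone, so the Nash equilibrium is zero contribution and the group total is Σ E_j = 52 + 10 + 47 + 11 + 20 + 56 + 57 = 253.
Each contributed unit returns 3.920 to the group, so the social optimum is full contribution by everyone: group total = 3.920 × 253 = 991.76.
Efficiency loss = (3.920 − 1) × 253 = 738.76.

738.76 hours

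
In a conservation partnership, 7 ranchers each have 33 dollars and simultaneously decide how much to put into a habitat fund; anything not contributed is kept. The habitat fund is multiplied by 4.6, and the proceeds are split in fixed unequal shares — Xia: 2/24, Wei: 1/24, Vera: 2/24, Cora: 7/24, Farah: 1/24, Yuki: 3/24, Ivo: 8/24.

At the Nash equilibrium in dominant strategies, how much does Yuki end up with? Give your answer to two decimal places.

70.95 dollars

Each unit j contributes comes back to j as 4.6 × (j's share), so j prefers to contribute only if that share exceeds 1/4.6 = 0.2174; otherwise keeping the unit dominates.
Cora and Ivo are above the threshold, contributing 33 each; the remaining 5 contribute 0. Total contributed: 66.
Yuki keeps 33 and receives 4.6 × 66 × 3/24 = 37.95 from the habitat fund, for a payoff of 70.95.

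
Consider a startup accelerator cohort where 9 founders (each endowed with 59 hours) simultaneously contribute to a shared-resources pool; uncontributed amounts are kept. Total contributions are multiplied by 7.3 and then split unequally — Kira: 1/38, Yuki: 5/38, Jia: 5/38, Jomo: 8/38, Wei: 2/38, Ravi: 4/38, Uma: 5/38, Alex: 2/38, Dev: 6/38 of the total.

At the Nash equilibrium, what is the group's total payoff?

Player j's private return per contributed unit is 7.3 × (j's share). Contributing is weakly dominant for j when that share is at least 1/7.3 = 0.1370, and contributing 0 is dominant otherwise.
Jomo and Dev are above the threshold, contributing 59 each; the remaining 7 contribute 0. Total contributed: 118.
The shared-resources pool pays out 7.3 × 118 = 861.40 in total (split across the unequal shares, but the aggregate is all that matters for the group sum).
The 7 free-riders keep 59 each, adding 413. Group total = 413 + 861.40 = 1274.40.

1274.40 hours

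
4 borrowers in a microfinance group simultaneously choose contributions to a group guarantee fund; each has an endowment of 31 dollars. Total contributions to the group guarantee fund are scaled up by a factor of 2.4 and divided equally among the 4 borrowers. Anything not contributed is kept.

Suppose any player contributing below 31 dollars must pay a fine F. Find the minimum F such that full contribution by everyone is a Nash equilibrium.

12.40 dollars

Given the others contribute fully, the best deviation is to contribute 0 (any partial contribution still incurs the fine and gives up units whose private return 0.6000 is below 1).
Deviating from 31 to 0 saves 31 dollars but forfeits the deviator's share of the drop in the group guarantee fund: 2.4/4 × 31 = 18.60.
So the deviation gain is 31 − 18.60 = 12.40, and the fine must be at least 12.40 dollars to wipe it out.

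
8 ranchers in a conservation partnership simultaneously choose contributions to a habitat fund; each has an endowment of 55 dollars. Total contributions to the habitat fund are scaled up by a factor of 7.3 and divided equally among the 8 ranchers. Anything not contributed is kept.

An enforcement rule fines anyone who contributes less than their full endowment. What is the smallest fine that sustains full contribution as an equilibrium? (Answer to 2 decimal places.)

4.81 dollars

Given the others contribute fully, the best deviation is to contribute 0 (any partial contribution still incurs the fine and gives up units whose private return 0.9125 is below 1).
Deviating from 55 to 0 saves 55 dollars but forfeits the deviator's share of the drop in the habitat fund: 7.3/8 × 55 = 50.19.
So the deviation gain is 55 − 50.19 = 4.81, and the fine must be at least 4.81 dollars to wipe it out.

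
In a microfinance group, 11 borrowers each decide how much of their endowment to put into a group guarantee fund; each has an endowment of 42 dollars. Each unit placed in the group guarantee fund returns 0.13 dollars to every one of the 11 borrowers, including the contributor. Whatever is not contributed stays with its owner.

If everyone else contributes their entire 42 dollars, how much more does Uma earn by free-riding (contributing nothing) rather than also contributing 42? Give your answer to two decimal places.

36.54 dollars

Switching from a contribution of 42 to 0 lets Uma keep an extra 42 dollars, but lowers the group guarantee fund by 42, which costs Uma their own share of that drop: 0.13 × 42 = 5.46.
Net gain = 42 − 5.46 = 36.54. The private return per contributed unit (0.13) is below 1, so free-riding is indeed the best response regardless of what the others do.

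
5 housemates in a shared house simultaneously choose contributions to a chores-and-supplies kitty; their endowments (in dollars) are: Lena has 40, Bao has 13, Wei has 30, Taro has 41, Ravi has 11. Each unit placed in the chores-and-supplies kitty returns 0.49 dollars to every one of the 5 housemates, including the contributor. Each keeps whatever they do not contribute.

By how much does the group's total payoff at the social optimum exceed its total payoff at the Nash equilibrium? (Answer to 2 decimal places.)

195.75 dollars

The private return per contributed unit is 0.49 < 1 for everyone, so the Nash equilibrium is zero contribution and the group total is Σ E_j = 40 + 13 + 30 + 41 + 11 = 135.
Each contributed unit returns 2.450 to the group, so the social optimum is full contribution by everyone: group total = 2.450 × 135 = 330.75.
Efficiency loss = (2.450 − 1) × 135 = 195.75.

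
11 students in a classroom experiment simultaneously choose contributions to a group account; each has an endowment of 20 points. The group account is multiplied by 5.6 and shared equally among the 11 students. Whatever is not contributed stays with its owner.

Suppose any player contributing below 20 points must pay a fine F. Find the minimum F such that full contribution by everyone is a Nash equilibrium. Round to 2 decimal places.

9.82 points

Given the others contribute fully, the best deviation is to contribute 0 (any partial contribution still incurs the fine and gives up units whose private return 0.5091 is below 1).
Deviating from 20 to 0 saves 20 points but forfeits the deviator's share of the drop in the group account: 5.6/11 × 20 = 10.18.
So the deviation gain is 20 − 10.18 = 9.82, and the fine must be at least 9.82 points to wipe it out.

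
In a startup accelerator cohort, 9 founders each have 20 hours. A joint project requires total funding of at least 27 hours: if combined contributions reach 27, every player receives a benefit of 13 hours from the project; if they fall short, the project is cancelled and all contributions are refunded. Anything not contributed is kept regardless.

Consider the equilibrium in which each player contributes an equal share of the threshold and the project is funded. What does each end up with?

Equal share of the threshold: 27/9 = 3.
At this profile no one gains by cutting their contribution: any cut drops the total below 27, the project is cancelled, contributions are refunded, and the deviator ends with 20, which is less than 20 − 3 + 13 = 30. Contributing more than 3 just wastes the excess. So contributing exactly 3 is a best response.
Each player's payoff: 20 − 3 + 13 = 30.

30 hours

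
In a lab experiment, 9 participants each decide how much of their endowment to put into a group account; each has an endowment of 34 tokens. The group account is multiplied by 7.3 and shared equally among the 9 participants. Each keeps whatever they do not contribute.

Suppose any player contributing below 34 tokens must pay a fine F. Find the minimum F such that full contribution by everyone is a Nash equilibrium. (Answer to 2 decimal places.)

6.42 tokens

Given the others contribute fully, the best deviation is to contribute 0 (any partial contribution still incurs the fine and gives up units whose private return 0.8111 is below 1).
Deviating from 34 to 0 saves 34 tokens but forfeits the deviator's share of the drop in the group account: 7.3/9 × 34 = 27.58.
So the deviation gain is 34 − 27.58 = 6.42, and the fine must be at least 6.42 tokens to wipe it out.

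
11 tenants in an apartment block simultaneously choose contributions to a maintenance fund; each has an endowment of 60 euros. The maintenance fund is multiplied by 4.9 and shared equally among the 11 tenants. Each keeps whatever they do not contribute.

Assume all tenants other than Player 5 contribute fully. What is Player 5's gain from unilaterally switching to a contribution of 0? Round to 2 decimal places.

33.27 euros

Switching from a contribution of 60 to 0 lets Player 5 keep an extra 60 euros, but lowers the maintenance fund by 60, which costs Player 5 their own share of that drop: 4.9/11 × 60 = 26.73.
Net gain = 60 − 26.73 = 33.27. The private return per contributed unit (0.4455) is below 1, so free-riding is indeed the best response regardless of what the others do.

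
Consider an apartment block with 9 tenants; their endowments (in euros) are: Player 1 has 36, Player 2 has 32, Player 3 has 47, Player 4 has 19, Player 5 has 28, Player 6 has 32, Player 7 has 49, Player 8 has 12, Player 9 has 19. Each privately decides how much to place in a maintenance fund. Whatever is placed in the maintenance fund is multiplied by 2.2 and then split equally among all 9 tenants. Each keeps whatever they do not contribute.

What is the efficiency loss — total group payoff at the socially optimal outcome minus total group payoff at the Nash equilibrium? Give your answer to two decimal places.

328.80 euros

The private return per contributed unit is 2.2/9 = 0.2444 < 1 for every player regardless of endowment, so the Nash equilibrium is zero contribution and the group total is Σ E_j = 36 + 32 + 47 + 19 + 28 + 32 + 49 + 12 + 19 = 274.
Each contributed unit returns 2.200 to the group, so the social optimum is full contribution by everyone: group total = 2.200 × 274 = 602.80.
Efficiency loss = (2.200 − 1) × 274 = 328.80.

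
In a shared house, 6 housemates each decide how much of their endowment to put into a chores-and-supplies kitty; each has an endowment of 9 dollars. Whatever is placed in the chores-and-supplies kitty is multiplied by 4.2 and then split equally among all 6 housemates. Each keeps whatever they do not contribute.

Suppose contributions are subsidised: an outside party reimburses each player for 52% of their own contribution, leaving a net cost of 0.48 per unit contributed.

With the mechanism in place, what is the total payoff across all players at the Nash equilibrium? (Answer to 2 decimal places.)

The effective private return per unit is now (4.2/6) / 0.48 = 1.4583 > 1, so every player's dominant strategy flips to full contribution.
At the Nash equilibrium everyone contributes 9. Group total payoff = 6 × (9 × 0.52 + 4.2 × 9) = 254.88.

254.88 dollars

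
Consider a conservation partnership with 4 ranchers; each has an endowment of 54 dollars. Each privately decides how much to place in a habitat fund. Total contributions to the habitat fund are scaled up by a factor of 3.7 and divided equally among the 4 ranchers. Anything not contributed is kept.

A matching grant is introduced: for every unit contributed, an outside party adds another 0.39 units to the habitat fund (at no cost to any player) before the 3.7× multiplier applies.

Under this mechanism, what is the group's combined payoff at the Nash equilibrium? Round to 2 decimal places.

With the mechanism, a contributed unit returns 3.7 × 1.39 / 4 = 1.2858 per unit of net cost to the contributor — now above 1 — so contributing fully is weakly dominant for every player.
So the Nash equilibrium is full contribution by all 4; the group earns 3.7 × 1.39 × 216 = 1110.89.

1110.89 dollars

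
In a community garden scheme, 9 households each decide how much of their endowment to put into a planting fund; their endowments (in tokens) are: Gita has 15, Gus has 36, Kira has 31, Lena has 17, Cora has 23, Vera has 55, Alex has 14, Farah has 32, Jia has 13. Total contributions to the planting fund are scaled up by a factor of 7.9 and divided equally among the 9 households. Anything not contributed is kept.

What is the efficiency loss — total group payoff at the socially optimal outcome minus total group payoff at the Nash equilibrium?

1628.40 tokens

The private return per contributed unit is 7.9/9 = 0.8778 < 1 for every player regardless of endowment, so the Nash equilibrium is zero contribution and the group total is Σ E_j = 15 + 36 + 31 + 17 + 23 + 55 + 14 + 32 + 13 = 236.
Each contributed unit returns 7.900 to the group, so the social optimum is full contribution by everyone: group total = 7.900 × 236 = 1864.40.
Efficiency loss = (7.900 − 1) × 236 = 1628.40.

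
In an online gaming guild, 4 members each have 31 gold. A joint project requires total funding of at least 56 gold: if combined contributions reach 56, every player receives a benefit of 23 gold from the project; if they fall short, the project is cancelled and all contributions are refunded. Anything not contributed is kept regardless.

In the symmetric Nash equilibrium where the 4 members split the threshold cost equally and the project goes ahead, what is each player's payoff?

Equal share of the threshold: 56/4 = 14.
At this profile no one gains by cutting their contribution: any cut drops the total below 56, the project is cancelled, contributions are refunded, and the deviator ends with 31, which is less than 31 − 14 + 23 = 40. Contributing more than 14 just wastes the excess. So contributing exactly 14 is a best response.
Each player's payoff: 31 − 14 + 23 = 40.

40 gold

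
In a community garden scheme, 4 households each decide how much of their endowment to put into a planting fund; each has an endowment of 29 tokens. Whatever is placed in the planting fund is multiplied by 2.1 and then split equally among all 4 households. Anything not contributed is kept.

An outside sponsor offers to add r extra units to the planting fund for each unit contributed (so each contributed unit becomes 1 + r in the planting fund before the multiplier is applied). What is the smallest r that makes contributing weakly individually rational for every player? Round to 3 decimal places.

With matching at rate r, one contributed unit becomes (1 + r) in the planting fund and returns 2.1 × (1 + r) / 4 to the contributor.
Setting this equal to 1: 1 + r = 4/2.1 = 1.9048.
So the minimum matching rate is r = 1.9048 − 1 = 0.905.

0.905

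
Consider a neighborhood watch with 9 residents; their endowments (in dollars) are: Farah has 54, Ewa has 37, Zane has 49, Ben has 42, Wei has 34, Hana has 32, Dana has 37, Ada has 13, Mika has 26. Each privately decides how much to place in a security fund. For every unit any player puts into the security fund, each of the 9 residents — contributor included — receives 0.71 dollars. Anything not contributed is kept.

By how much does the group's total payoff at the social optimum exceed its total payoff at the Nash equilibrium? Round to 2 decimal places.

The private return per contributed unit is 0.71 < 1 for everyone, so the Nash equilibrium is zero contribution and the group total is Σ E_j = 54 + 37 + 49 + 42 + 34 + 32 + 37 + 13 + 26 = 324.
Each contributed unit returns 6.390 to the group, so the social optimum is full contribution by everyone: group total = 6.390 × 324 = 2070.36.
Efficiency loss = (6.390 − 1) × 324 = 1746.36.

1746.36 dollars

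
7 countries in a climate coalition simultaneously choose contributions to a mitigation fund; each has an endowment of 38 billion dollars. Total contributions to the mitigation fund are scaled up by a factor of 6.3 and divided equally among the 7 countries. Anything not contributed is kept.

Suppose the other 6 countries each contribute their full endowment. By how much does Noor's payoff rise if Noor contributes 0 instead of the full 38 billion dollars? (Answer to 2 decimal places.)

Switching from a contribution of 38 to 0 lets Noor keep an extra 38 billion dollars, but lowers the mitigation fund by 38, which costs Noor their own share of that drop: 6.3/7 × 38 = 34.20.
Net gain = 38 − 34.20 = 3.80. The private return per contributed unit (0.9000) is below 1, so free-riding is indeed the best response regardless of what the others do.

3.80 billion dollars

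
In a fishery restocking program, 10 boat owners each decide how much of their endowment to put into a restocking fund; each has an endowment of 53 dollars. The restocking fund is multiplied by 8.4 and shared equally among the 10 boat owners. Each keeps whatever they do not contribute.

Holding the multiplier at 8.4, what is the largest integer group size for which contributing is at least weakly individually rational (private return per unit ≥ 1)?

8

Private return per unit is 8.4/(group size), which is ≥ 1 whenever the group size is ≤ 8.4.
The largest such integer is 8.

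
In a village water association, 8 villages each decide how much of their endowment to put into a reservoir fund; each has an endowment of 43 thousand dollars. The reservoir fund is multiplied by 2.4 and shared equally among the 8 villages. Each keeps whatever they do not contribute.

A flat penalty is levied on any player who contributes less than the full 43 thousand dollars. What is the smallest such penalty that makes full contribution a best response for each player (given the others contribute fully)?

Given the others contribute fully, the best deviation is to contribute 0 (any partial contribution still incurs the fine and gives up units whose private return 0.3000 is below 1).
Deviating from 43 to 0 saves 43 thousand dollars but forfeits the deviator's share of the drop in the reservoir fund: 2.4/8 × 43 = 12.90.
So the deviation gain is 43 − 12.90 = 30.10, and the fine must be at least 30.10 thousand dollars to wipe it out.

30.10 thousand dollars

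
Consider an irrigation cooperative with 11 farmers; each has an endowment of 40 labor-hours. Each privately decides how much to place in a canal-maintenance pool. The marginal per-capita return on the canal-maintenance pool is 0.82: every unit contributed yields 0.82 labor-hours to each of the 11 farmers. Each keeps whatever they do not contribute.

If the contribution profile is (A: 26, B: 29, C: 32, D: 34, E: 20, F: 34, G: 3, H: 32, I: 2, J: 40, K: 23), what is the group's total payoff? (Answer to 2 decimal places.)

2645.50 labor-hours

Total contributed: 26 + 29 + 32 + 34 + 20 + 34 + 3 + 32 + 2 + 40 + 23 = 275; total kept: 11 × 40 − 275 = 165.
The canal-maintenance pool pays out 0.82 × 11 × 275 = 2480.50 in aggregate.
Group total = 165 + 2480.50 = 2645.50.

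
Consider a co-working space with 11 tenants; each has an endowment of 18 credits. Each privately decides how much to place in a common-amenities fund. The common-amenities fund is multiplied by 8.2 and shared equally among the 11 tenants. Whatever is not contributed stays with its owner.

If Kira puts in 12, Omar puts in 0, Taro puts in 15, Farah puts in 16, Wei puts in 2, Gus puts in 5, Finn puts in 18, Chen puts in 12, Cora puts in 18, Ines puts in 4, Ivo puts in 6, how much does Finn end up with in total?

Total contributed: 12 + 0 + 15 + 16 + 2 + 5 + 18 + 12 + 18 + 4 + 6 = 108.
Each receives 8.2 × 108 / 11 = 80.51 from the common-amenities fund.
Finn keeps 18 − 18 = 0, so Finn's payoff is 0 + 80.51 = 80.51.

80.51 credits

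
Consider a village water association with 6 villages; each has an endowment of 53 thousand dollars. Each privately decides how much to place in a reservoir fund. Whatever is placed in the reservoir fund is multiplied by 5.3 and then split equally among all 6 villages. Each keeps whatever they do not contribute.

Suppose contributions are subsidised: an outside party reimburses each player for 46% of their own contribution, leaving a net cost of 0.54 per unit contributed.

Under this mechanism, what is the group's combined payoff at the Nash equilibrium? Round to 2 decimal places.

With the mechanism, a contributed unit returns (5.3/6) / 0.54 = 1.6358 per unit of net cost to the contributor — now above 1 — so contributing fully is weakly dominant for every player.
At the Nash equilibrium everyone contributes 53. Group total payoff = 6 × (53 × 0.46 + 5.3 × 53) = 1831.68.

1831.68 thousand dollars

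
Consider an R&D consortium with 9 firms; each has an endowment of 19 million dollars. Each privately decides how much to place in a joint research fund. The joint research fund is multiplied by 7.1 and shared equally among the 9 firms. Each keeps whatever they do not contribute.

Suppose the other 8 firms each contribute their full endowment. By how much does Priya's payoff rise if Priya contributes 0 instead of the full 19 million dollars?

4.01 million dollars

Switching from a contribution of 19 to 0 lets Priya keep an extra 19 million dollars, but lowers the joint research fund by 19, which costs Priya their own share of that drop: 7.1/9 × 19 = 14.99.
Net gain = 19 − 14.99 = 4.01. The private return per contributed unit (0.7889) is below 1, so free-riding is indeed the best response regardless of what the others do.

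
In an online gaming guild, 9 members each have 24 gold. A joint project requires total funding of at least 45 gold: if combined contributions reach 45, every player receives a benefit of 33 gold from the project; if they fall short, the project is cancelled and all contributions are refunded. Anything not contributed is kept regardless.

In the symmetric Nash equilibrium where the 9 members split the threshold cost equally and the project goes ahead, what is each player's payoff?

Equal share of the threshold: 45/9 = 5.
At this profile no one gains by cutting their contribution: any cut drops the total below 45, the project is cancelled, contributions are refunded, and the deviator ends with 24, which is less than 24 − 5 + 33 = 52. Contributing more than 5 just wastes the excess. So contributing exactly 5 is a best response.
Each player's payoff: 24 − 5 + 33 = 52.

52 gold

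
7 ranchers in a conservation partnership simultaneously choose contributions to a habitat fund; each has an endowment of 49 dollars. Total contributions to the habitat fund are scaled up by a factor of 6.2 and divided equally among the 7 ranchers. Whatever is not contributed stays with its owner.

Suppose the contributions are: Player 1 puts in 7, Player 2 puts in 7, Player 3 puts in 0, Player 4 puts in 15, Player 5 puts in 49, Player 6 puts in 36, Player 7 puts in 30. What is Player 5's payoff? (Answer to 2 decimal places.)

127.54 dollars

Total contributed: 7 + 7 + 0 + 15 + 49 + 36 + 30 = 144.
Each receives 6.2 × 144 / 7 = 127.54 from the habitat fund.
Player 5 keeps 49 − 49 = 0, so Player 5's payoff is 0 + 127.54 = 127.54.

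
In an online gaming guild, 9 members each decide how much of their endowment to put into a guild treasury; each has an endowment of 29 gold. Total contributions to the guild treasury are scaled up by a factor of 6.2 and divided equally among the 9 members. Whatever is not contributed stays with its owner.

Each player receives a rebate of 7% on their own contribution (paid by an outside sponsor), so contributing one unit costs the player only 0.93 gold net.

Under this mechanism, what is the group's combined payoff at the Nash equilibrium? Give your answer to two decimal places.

261.00 gold

With the mechanism, a contributed unit returns (6.2/9) / 0.93 = 0.7407 per unit of net cost — still below 1 — so contributing 0 remains dominant for every player.
At the Nash equilibrium no one contributes; group total payoff = 9 × 29 = 261.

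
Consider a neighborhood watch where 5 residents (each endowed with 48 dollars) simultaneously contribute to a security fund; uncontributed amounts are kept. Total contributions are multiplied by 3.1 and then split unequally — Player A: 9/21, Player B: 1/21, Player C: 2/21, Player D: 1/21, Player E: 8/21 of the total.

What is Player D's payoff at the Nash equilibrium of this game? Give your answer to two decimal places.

62.17 dollars

Each unit j contributes comes back to j as 3.1 × (j's share), so j prefers to contribute only if that share exceeds 1/3.1 = 0.3226; otherwise keeping the unit dominates.
Player A and Player E are above the threshold, contributing 48 each; the remaining 3 contribute 0. Total contributed: 96.
Player D keeps 48 and receives 3.1 × 96 × 1/21 = 14.17 from the security fund, for a payoff of 62.17.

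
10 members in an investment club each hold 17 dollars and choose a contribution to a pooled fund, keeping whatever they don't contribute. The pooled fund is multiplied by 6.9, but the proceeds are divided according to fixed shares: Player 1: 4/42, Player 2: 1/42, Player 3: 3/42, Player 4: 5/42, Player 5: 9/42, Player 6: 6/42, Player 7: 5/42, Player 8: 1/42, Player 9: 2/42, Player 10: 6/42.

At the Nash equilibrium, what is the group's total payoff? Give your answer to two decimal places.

A player with share s gets back 6.9·s per unit contributed, so full contribution is dominant for anyone with s > 1/6.9 = 0.1449 and zero contribution is dominant for anyone below.
Only Player 5 (9/42) clears that bar, contributing 17; the remaining 9 contribute 0. Total contributed: 17.
The pooled fund pays out 6.9 × 17 = 117.30 in total (split across the unequal shares, but the aggregate is all that matters for the group sum).
The 9 free-riders keep 17 each, adding 153. Group total = 153 + 117.30 = 270.30.

270.30 dollars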